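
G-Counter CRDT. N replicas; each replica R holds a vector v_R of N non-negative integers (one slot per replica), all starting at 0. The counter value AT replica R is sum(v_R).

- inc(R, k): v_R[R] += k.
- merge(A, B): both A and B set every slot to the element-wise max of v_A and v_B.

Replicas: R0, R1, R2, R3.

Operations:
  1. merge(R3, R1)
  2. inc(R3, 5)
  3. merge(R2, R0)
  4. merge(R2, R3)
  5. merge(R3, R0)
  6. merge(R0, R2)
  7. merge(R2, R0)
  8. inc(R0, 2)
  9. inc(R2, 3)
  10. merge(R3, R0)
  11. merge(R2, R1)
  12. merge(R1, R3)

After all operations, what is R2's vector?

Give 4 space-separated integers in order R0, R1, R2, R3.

Op 1: merge R3<->R1 -> R3=(0,0,0,0) R1=(0,0,0,0)
Op 2: inc R3 by 5 -> R3=(0,0,0,5) value=5
Op 3: merge R2<->R0 -> R2=(0,0,0,0) R0=(0,0,0,0)
Op 4: merge R2<->R3 -> R2=(0,0,0,5) R3=(0,0,0,5)
Op 5: merge R3<->R0 -> R3=(0,0,0,5) R0=(0,0,0,5)
Op 6: merge R0<->R2 -> R0=(0,0,0,5) R2=(0,0,0,5)
Op 7: merge R2<->R0 -> R2=(0,0,0,5) R0=(0,0,0,5)
Op 8: inc R0 by 2 -> R0=(2,0,0,5) value=7
Op 9: inc R2 by 3 -> R2=(0,0,3,5) value=8
Op 10: merge R3<->R0 -> R3=(2,0,0,5) R0=(2,0,0,5)
Op 11: merge R2<->R1 -> R2=(0,0,3,5) R1=(0,0,3,5)
Op 12: merge R1<->R3 -> R1=(2,0,3,5) R3=(2,0,3,5)

Answer: 0 0 3 5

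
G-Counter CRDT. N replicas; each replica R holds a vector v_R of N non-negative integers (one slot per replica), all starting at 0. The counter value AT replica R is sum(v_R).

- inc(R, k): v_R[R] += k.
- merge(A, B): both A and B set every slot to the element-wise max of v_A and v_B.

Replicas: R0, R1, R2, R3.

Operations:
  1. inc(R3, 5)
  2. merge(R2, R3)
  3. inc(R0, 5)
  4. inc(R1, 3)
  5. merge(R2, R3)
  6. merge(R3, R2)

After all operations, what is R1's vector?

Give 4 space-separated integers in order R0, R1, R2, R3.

Op 1: inc R3 by 5 -> R3=(0,0,0,5) value=5
Op 2: merge R2<->R3 -> R2=(0,0,0,5) R3=(0,0,0,5)
Op 3: inc R0 by 5 -> R0=(5,0,0,0) value=5
Op 4: inc R1 by 3 -> R1=(0,3,0,0) value=3
Op 5: merge R2<->R3 -> R2=(0,0,0,5) R3=(0,0,0,5)
Op 6: merge R3<->R2 -> R3=(0,0,0,5) R2=(0,0,0,5)

Answer: 0 3 0 0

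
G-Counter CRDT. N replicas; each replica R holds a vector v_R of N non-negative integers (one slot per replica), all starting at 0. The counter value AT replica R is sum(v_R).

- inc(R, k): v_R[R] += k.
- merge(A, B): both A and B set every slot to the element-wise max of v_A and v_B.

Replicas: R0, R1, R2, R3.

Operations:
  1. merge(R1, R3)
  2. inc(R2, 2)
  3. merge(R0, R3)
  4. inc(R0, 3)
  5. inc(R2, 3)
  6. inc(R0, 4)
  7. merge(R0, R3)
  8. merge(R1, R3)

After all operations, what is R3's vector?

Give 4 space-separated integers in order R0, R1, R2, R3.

Op 1: merge R1<->R3 -> R1=(0,0,0,0) R3=(0,0,0,0)
Op 2: inc R2 by 2 -> R2=(0,0,2,0) value=2
Op 3: merge R0<->R3 -> R0=(0,0,0,0) R3=(0,0,0,0)
Op 4: inc R0 by 3 -> R0=(3,0,0,0) value=3
Op 5: inc R2 by 3 -> R2=(0,0,5,0) value=5
Op 6: inc R0 by 4 -> R0=(7,0,0,0) value=7
Op 7: merge R0<->R3 -> R0=(7,0,0,0) R3=(7,0,0,0)
Op 8: merge R1<->R3 -> R1=(7,0,0,0) R3=(7,0,0,0)

Answer: 7 0 0 0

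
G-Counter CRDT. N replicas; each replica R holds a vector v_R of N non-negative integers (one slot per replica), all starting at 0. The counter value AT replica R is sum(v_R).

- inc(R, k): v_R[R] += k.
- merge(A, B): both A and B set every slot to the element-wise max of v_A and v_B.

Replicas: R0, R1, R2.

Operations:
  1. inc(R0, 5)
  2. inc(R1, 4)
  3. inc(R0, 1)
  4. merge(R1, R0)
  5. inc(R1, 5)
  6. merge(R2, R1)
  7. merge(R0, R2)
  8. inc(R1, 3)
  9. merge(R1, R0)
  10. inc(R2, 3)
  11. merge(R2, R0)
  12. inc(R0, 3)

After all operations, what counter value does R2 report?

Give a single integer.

Op 1: inc R0 by 5 -> R0=(5,0,0) value=5
Op 2: inc R1 by 4 -> R1=(0,4,0) value=4
Op 3: inc R0 by 1 -> R0=(6,0,0) value=6
Op 4: merge R1<->R0 -> R1=(6,4,0) R0=(6,4,0)
Op 5: inc R1 by 5 -> R1=(6,9,0) value=15
Op 6: merge R2<->R1 -> R2=(6,9,0) R1=(6,9,0)
Op 7: merge R0<->R2 -> R0=(6,9,0) R2=(6,9,0)
Op 8: inc R1 by 3 -> R1=(6,12,0) value=18
Op 9: merge R1<->R0 -> R1=(6,12,0) R0=(6,12,0)
Op 10: inc R2 by 3 -> R2=(6,9,3) value=18
Op 11: merge R2<->R0 -> R2=(6,12,3) R0=(6,12,3)
Op 12: inc R0 by 3 -> R0=(9,12,3) value=24

Answer: 21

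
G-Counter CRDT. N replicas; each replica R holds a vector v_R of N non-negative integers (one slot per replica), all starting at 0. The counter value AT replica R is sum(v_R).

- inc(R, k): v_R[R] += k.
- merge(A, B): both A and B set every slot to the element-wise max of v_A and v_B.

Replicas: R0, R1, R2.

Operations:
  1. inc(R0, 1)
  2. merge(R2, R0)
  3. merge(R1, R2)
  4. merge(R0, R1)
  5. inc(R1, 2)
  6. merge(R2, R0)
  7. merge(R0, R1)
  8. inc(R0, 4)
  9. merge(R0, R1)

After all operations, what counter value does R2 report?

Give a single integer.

Op 1: inc R0 by 1 -> R0=(1,0,0) value=1
Op 2: merge R2<->R0 -> R2=(1,0,0) R0=(1,0,0)
Op 3: merge R1<->R2 -> R1=(1,0,0) R2=(1,0,0)
Op 4: merge R0<->R1 -> R0=(1,0,0) R1=(1,0,0)
Op 5: inc R1 by 2 -> R1=(1,2,0) value=3
Op 6: merge R2<->R0 -> R2=(1,0,0) R0=(1,0,0)
Op 7: merge R0<->R1 -> R0=(1,2,0) R1=(1,2,0)
Op 8: inc R0 by 4 -> R0=(5,2,0) value=7
Op 9: merge R0<->R1 -> R0=(5,2,0) R1=(5,2,0)

Answer: 1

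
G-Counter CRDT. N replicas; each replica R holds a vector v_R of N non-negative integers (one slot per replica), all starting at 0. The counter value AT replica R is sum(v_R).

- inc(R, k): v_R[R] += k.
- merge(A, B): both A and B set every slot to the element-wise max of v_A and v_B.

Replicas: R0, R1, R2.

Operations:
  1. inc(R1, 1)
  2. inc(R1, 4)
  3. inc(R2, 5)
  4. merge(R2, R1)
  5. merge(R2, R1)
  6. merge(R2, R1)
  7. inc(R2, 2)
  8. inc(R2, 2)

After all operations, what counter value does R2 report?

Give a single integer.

Answer: 14

Derivation:
Op 1: inc R1 by 1 -> R1=(0,1,0) value=1
Op 2: inc R1 by 4 -> R1=(0,5,0) value=5
Op 3: inc R2 by 5 -> R2=(0,0,5) value=5
Op 4: merge R2<->R1 -> R2=(0,5,5) R1=(0,5,5)
Op 5: merge R2<->R1 -> R2=(0,5,5) R1=(0,5,5)
Op 6: merge R2<->R1 -> R2=(0,5,5) R1=(0,5,5)
Op 7: inc R2 by 2 -> R2=(0,5,7) value=12
Op 8: inc R2 by 2 -> R2=(0,5,9) value=14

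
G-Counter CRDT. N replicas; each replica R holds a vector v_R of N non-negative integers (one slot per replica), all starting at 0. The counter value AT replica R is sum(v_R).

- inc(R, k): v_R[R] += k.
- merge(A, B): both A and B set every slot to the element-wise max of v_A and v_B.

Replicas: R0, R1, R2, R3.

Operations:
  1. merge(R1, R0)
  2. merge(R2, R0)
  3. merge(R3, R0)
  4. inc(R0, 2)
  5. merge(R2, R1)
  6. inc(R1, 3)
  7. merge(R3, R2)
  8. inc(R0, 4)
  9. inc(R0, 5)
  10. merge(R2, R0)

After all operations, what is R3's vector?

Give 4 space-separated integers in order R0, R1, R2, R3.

Op 1: merge R1<->R0 -> R1=(0,0,0,0) R0=(0,0,0,0)
Op 2: merge R2<->R0 -> R2=(0,0,0,0) R0=(0,0,0,0)
Op 3: merge R3<->R0 -> R3=(0,0,0,0) R0=(0,0,0,0)
Op 4: inc R0 by 2 -> R0=(2,0,0,0) value=2
Op 5: merge R2<->R1 -> R2=(0,0,0,0) R1=(0,0,0,0)
Op 6: inc R1 by 3 -> R1=(0,3,0,0) value=3
Op 7: merge R3<->R2 -> R3=(0,0,0,0) R2=(0,0,0,0)
Op 8: inc R0 by 4 -> R0=(6,0,0,0) value=6
Op 9: inc R0 by 5 -> R0=(11,0,0,0) value=11
Op 10: merge R2<->R0 -> R2=(11,0,0,0) R0=(11,0,0,0)

Answer: 0 0 0 0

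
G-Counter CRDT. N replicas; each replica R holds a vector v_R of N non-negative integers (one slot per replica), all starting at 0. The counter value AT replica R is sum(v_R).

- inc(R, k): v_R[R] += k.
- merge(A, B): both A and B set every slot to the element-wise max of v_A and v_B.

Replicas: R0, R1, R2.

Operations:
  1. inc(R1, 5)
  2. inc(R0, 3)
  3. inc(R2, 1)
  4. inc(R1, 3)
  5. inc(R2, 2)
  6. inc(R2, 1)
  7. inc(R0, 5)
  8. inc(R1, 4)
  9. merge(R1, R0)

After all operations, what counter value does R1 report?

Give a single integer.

Answer: 20

Derivation:
Op 1: inc R1 by 5 -> R1=(0,5,0) value=5
Op 2: inc R0 by 3 -> R0=(3,0,0) value=3
Op 3: inc R2 by 1 -> R2=(0,0,1) value=1
Op 4: inc R1 by 3 -> R1=(0,8,0) value=8
Op 5: inc R2 by 2 -> R2=(0,0,3) value=3
Op 6: inc R2 by 1 -> R2=(0,0,4) value=4
Op 7: inc R0 by 5 -> R0=(8,0,0) value=8
Op 8: inc R1 by 4 -> R1=(0,12,0) value=12
Op 9: merge R1<->R0 -> R1=(8,12,0) R0=(8,12,0)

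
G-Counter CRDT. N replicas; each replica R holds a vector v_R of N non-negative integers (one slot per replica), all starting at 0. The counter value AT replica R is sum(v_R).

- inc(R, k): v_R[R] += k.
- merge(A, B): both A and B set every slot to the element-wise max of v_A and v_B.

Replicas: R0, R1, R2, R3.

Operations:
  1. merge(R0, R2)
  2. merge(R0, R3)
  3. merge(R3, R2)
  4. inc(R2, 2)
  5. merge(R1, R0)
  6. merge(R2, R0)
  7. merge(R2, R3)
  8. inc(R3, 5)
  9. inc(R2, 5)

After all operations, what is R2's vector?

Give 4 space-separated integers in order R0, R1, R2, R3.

Answer: 0 0 7 0

Derivation:
Op 1: merge R0<->R2 -> R0=(0,0,0,0) R2=(0,0,0,0)
Op 2: merge R0<->R3 -> R0=(0,0,0,0) R3=(0,0,0,0)
Op 3: merge R3<->R2 -> R3=(0,0,0,0) R2=(0,0,0,0)
Op 4: inc R2 by 2 -> R2=(0,0,2,0) value=2
Op 5: merge R1<->R0 -> R1=(0,0,0,0) R0=(0,0,0,0)
Op 6: merge R2<->R0 -> R2=(0,0,2,0) R0=(0,0,2,0)
Op 7: merge R2<->R3 -> R2=(0,0,2,0) R3=(0,0,2,0)
Op 8: inc R3 by 5 -> R3=(0,0,2,5) value=7
Op 9: inc R2 by 5 -> R2=(0,0,7,0) value=7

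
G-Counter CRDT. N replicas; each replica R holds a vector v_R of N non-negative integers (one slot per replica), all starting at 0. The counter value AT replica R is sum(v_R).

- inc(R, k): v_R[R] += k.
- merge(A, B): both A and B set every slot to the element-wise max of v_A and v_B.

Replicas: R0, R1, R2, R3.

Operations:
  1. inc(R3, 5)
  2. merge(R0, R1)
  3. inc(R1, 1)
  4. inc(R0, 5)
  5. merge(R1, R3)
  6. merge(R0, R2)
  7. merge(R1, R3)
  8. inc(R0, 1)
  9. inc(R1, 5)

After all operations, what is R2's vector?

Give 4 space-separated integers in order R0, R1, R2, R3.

Op 1: inc R3 by 5 -> R3=(0,0,0,5) value=5
Op 2: merge R0<->R1 -> R0=(0,0,0,0) R1=(0,0,0,0)
Op 3: inc R1 by 1 -> R1=(0,1,0,0) value=1
Op 4: inc R0 by 5 -> R0=(5,0,0,0) value=5
Op 5: merge R1<->R3 -> R1=(0,1,0,5) R3=(0,1,0,5)
Op 6: merge R0<->R2 -> R0=(5,0,0,0) R2=(5,0,0,0)
Op 7: merge R1<->R3 -> R1=(0,1,0,5) R3=(0,1,0,5)
Op 8: inc R0 by 1 -> R0=(6,0,0,0) value=6
Op 9: inc R1 by 5 -> R1=(0,6,0,5) value=11

Answer: 5 0 0 0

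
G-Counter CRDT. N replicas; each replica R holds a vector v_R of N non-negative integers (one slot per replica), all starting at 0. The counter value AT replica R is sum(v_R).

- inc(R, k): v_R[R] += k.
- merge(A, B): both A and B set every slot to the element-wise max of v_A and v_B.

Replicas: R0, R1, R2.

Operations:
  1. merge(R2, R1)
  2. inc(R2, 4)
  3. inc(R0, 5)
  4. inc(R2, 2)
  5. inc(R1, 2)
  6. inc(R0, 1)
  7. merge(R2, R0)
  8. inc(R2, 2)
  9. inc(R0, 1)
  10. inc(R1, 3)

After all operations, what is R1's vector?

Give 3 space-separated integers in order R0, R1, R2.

Answer: 0 5 0

Derivation:
Op 1: merge R2<->R1 -> R2=(0,0,0) R1=(0,0,0)
Op 2: inc R2 by 4 -> R2=(0,0,4) value=4
Op 3: inc R0 by 5 -> R0=(5,0,0) value=5
Op 4: inc R2 by 2 -> R2=(0,0,6) value=6
Op 5: inc R1 by 2 -> R1=(0,2,0) value=2
Op 6: inc R0 by 1 -> R0=(6,0,0) value=6
Op 7: merge R2<->R0 -> R2=(6,0,6) R0=(6,0,6)
Op 8: inc R2 by 2 -> R2=(6,0,8) value=14
Op 9: inc R0 by 1 -> R0=(7,0,6) value=13
Op 10: inc R1 by 3 -> R1=(0,5,0) value=5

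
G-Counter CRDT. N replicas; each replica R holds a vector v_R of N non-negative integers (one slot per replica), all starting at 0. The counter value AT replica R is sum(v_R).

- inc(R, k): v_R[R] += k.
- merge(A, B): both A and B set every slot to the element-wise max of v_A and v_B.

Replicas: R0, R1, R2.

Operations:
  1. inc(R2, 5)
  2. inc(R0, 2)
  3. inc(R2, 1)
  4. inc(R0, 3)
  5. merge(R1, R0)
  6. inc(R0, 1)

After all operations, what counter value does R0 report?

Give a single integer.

Op 1: inc R2 by 5 -> R2=(0,0,5) value=5
Op 2: inc R0 by 2 -> R0=(2,0,0) value=2
Op 3: inc R2 by 1 -> R2=(0,0,6) value=6
Op 4: inc R0 by 3 -> R0=(5,0,0) value=5
Op 5: merge R1<->R0 -> R1=(5,0,0) R0=(5,0,0)
Op 6: inc R0 by 1 -> R0=(6,0,0) value=6

Answer: 6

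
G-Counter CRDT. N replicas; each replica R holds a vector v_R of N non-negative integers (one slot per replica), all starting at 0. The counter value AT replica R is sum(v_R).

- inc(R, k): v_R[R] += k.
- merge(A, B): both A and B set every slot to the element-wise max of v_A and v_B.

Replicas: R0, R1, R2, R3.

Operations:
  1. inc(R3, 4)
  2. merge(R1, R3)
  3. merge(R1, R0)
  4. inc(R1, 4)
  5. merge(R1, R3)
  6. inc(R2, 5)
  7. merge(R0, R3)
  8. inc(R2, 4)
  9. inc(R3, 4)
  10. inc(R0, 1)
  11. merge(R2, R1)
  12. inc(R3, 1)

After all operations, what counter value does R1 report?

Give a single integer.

Op 1: inc R3 by 4 -> R3=(0,0,0,4) value=4
Op 2: merge R1<->R3 -> R1=(0,0,0,4) R3=(0,0,0,4)
Op 3: merge R1<->R0 -> R1=(0,0,0,4) R0=(0,0,0,4)
Op 4: inc R1 by 4 -> R1=(0,4,0,4) value=8
Op 5: merge R1<->R3 -> R1=(0,4,0,4) R3=(0,4,0,4)
Op 6: inc R2 by 5 -> R2=(0,0,5,0) value=5
Op 7: merge R0<->R3 -> R0=(0,4,0,4) R3=(0,4,0,4)
Op 8: inc R2 by 4 -> R2=(0,0,9,0) value=9
Op 9: inc R3 by 4 -> R3=(0,4,0,8) value=12
Op 10: inc R0 by 1 -> R0=(1,4,0,4) value=9
Op 11: merge R2<->R1 -> R2=(0,4,9,4) R1=(0,4,9,4)
Op 12: inc R3 by 1 -> R3=(0,4,0,9) value=13

Answer: 17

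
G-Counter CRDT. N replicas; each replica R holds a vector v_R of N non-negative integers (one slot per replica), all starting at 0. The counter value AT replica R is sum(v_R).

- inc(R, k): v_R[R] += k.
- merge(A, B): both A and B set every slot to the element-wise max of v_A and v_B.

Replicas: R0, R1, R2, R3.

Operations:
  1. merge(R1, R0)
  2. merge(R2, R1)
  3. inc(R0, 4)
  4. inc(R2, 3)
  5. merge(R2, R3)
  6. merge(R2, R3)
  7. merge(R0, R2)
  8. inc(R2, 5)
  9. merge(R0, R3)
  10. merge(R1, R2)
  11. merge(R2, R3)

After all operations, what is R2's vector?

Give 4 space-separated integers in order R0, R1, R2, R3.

Op 1: merge R1<->R0 -> R1=(0,0,0,0) R0=(0,0,0,0)
Op 2: merge R2<->R1 -> R2=(0,0,0,0) R1=(0,0,0,0)
Op 3: inc R0 by 4 -> R0=(4,0,0,0) value=4
Op 4: inc R2 by 3 -> R2=(0,0,3,0) value=3
Op 5: merge R2<->R3 -> R2=(0,0,3,0) R3=(0,0,3,0)
Op 6: merge R2<->R3 -> R2=(0,0,3,0) R3=(0,0,3,0)
Op 7: merge R0<->R2 -> R0=(4,0,3,0) R2=(4,0,3,0)
Op 8: inc R2 by 5 -> R2=(4,0,8,0) value=12
Op 9: merge R0<->R3 -> R0=(4,0,3,0) R3=(4,0,3,0)
Op 10: merge R1<->R2 -> R1=(4,0,8,0) R2=(4,0,8,0)
Op 11: merge R2<->R3 -> R2=(4,0,8,0) R3=(4,0,8,0)

Answer: 4 0 8 0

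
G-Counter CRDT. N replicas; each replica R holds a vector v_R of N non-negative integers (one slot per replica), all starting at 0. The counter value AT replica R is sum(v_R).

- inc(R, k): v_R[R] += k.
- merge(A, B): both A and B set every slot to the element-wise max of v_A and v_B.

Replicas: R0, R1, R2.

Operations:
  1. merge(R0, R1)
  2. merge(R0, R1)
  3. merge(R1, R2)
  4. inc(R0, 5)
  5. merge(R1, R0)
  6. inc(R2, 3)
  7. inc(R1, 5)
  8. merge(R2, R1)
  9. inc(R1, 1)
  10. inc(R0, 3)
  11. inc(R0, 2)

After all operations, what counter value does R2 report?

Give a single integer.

Answer: 13

Derivation:
Op 1: merge R0<->R1 -> R0=(0,0,0) R1=(0,0,0)
Op 2: merge R0<->R1 -> R0=(0,0,0) R1=(0,0,0)
Op 3: merge R1<->R2 -> R1=(0,0,0) R2=(0,0,0)
Op 4: inc R0 by 5 -> R0=(5,0,0) value=5
Op 5: merge R1<->R0 -> R1=(5,0,0) R0=(5,0,0)
Op 6: inc R2 by 3 -> R2=(0,0,3) value=3
Op 7: inc R1 by 5 -> R1=(5,5,0) value=10
Op 8: merge R2<->R1 -> R2=(5,5,3) R1=(5,5,3)
Op 9: inc R1 by 1 -> R1=(5,6,3) value=14
Op 10: inc R0 by 3 -> R0=(8,0,0) value=8
Op 11: inc R0 by 2 -> R0=(10,0,0) value=10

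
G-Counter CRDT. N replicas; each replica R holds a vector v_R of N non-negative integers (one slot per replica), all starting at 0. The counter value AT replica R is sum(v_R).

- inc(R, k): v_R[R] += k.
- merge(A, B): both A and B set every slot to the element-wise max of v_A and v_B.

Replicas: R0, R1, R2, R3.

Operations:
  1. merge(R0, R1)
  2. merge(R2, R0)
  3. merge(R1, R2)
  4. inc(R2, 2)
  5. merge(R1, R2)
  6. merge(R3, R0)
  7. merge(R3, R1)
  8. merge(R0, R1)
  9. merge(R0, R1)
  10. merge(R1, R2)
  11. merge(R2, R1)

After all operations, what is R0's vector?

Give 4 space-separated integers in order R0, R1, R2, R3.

Answer: 0 0 2 0

Derivation:
Op 1: merge R0<->R1 -> R0=(0,0,0,0) R1=(0,0,0,0)
Op 2: merge R2<->R0 -> R2=(0,0,0,0) R0=(0,0,0,0)
Op 3: merge R1<->R2 -> R1=(0,0,0,0) R2=(0,0,0,0)
Op 4: inc R2 by 2 -> R2=(0,0,2,0) value=2
Op 5: merge R1<->R2 -> R1=(0,0,2,0) R2=(0,0,2,0)
Op 6: merge R3<->R0 -> R3=(0,0,0,0) R0=(0,0,0,0)
Op 7: merge R3<->R1 -> R3=(0,0,2,0) R1=(0,0,2,0)
Op 8: merge R0<->R1 -> R0=(0,0,2,0) R1=(0,0,2,0)
Op 9: merge R0<->R1 -> R0=(0,0,2,0) R1=(0,0,2,0)
Op 10: merge R1<->R2 -> R1=(0,0,2,0) R2=(0,0,2,0)
Op 11: merge R2<->R1 -> R2=(0,0,2,0) R1=(0,0,2,0)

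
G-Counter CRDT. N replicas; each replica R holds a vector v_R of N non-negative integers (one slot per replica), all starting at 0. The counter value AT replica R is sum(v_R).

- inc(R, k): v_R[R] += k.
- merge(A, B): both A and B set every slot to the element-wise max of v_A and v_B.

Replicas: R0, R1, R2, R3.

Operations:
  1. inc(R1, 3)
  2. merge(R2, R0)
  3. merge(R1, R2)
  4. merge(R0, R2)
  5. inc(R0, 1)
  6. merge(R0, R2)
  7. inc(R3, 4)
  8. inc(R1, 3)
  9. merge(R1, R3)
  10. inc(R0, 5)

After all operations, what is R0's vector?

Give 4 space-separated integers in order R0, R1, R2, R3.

Op 1: inc R1 by 3 -> R1=(0,3,0,0) value=3
Op 2: merge R2<->R0 -> R2=(0,0,0,0) R0=(0,0,0,0)
Op 3: merge R1<->R2 -> R1=(0,3,0,0) R2=(0,3,0,0)
Op 4: merge R0<->R2 -> R0=(0,3,0,0) R2=(0,3,0,0)
Op 5: inc R0 by 1 -> R0=(1,3,0,0) value=4
Op 6: merge R0<->R2 -> R0=(1,3,0,0) R2=(1,3,0,0)
Op 7: inc R3 by 4 -> R3=(0,0,0,4) value=4
Op 8: inc R1 by 3 -> R1=(0,6,0,0) value=6
Op 9: merge R1<->R3 -> R1=(0,6,0,4) R3=(0,6,0,4)
Op 10: inc R0 by 5 -> R0=(6,3,0,0) value=9

Answer: 6 3 0 0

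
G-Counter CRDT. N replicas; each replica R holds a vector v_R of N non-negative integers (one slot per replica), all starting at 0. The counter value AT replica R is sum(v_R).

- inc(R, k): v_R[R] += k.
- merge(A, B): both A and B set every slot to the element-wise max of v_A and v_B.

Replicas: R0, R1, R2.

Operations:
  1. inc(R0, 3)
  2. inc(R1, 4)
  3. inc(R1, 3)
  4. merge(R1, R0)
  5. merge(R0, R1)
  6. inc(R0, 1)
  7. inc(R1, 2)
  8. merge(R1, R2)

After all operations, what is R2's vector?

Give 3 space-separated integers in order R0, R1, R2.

Answer: 3 9 0

Derivation:
Op 1: inc R0 by 3 -> R0=(3,0,0) value=3
Op 2: inc R1 by 4 -> R1=(0,4,0) value=4
Op 3: inc R1 by 3 -> R1=(0,7,0) value=7
Op 4: merge R1<->R0 -> R1=(3,7,0) R0=(3,7,0)
Op 5: merge R0<->R1 -> R0=(3,7,0) R1=(3,7,0)
Op 6: inc R0 by 1 -> R0=(4,7,0) value=11
Op 7: inc R1 by 2 -> R1=(3,9,0) value=12
Op 8: merge R1<->R2 -> R1=(3,9,0) R2=(3,9,0)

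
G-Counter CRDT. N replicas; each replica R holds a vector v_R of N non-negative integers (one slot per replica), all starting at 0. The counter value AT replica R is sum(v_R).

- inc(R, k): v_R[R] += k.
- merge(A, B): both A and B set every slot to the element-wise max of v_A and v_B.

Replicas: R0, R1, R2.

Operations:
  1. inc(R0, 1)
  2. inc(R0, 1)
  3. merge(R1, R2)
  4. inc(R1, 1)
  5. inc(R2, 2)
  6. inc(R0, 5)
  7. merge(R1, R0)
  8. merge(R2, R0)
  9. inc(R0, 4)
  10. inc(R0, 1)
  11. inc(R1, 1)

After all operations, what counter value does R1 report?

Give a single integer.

Op 1: inc R0 by 1 -> R0=(1,0,0) value=1
Op 2: inc R0 by 1 -> R0=(2,0,0) value=2
Op 3: merge R1<->R2 -> R1=(0,0,0) R2=(0,0,0)
Op 4: inc R1 by 1 -> R1=(0,1,0) value=1
Op 5: inc R2 by 2 -> R2=(0,0,2) value=2
Op 6: inc R0 by 5 -> R0=(7,0,0) value=7
Op 7: merge R1<->R0 -> R1=(7,1,0) R0=(7,1,0)
Op 8: merge R2<->R0 -> R2=(7,1,2) R0=(7,1,2)
Op 9: inc R0 by 4 -> R0=(11,1,2) value=14
Op 10: inc R0 by 1 -> R0=(12,1,2) value=15
Op 11: inc R1 by 1 -> R1=(7,2,0) value=9

Answer: 9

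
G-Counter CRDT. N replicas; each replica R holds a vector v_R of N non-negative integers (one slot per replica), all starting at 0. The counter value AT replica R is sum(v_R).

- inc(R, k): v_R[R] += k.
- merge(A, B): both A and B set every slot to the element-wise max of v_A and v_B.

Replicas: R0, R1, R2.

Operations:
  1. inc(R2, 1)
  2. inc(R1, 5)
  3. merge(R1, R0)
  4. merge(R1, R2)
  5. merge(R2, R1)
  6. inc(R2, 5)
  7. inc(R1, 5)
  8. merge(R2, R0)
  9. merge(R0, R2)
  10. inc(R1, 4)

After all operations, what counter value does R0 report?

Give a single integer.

Op 1: inc R2 by 1 -> R2=(0,0,1) value=1
Op 2: inc R1 by 5 -> R1=(0,5,0) value=5
Op 3: merge R1<->R0 -> R1=(0,5,0) R0=(0,5,0)
Op 4: merge R1<->R2 -> R1=(0,5,1) R2=(0,5,1)
Op 5: merge R2<->R1 -> R2=(0,5,1) R1=(0,5,1)
Op 6: inc R2 by 5 -> R2=(0,5,6) value=11
Op 7: inc R1 by 5 -> R1=(0,10,1) value=11
Op 8: merge R2<->R0 -> R2=(0,5,6) R0=(0,5,6)
Op 9: merge R0<->R2 -> R0=(0,5,6) R2=(0,5,6)
Op 10: inc R1 by 4 -> R1=(0,14,1) value=15

Answer: 11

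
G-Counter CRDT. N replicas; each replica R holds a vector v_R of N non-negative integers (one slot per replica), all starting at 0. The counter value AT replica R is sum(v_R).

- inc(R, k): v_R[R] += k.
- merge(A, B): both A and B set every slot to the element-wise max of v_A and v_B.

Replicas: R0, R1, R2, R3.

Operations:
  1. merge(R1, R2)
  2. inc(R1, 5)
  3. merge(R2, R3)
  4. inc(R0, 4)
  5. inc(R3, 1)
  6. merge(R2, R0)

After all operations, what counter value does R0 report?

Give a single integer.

Answer: 4

Derivation:
Op 1: merge R1<->R2 -> R1=(0,0,0,0) R2=(0,0,0,0)
Op 2: inc R1 by 5 -> R1=(0,5,0,0) value=5
Op 3: merge R2<->R3 -> R2=(0,0,0,0) R3=(0,0,0,0)
Op 4: inc R0 by 4 -> R0=(4,0,0,0) value=4
Op 5: inc R3 by 1 -> R3=(0,0,0,1) value=1
Op 6: merge R2<->R0 -> R2=(4,0,0,0) R0=(4,0,0,0)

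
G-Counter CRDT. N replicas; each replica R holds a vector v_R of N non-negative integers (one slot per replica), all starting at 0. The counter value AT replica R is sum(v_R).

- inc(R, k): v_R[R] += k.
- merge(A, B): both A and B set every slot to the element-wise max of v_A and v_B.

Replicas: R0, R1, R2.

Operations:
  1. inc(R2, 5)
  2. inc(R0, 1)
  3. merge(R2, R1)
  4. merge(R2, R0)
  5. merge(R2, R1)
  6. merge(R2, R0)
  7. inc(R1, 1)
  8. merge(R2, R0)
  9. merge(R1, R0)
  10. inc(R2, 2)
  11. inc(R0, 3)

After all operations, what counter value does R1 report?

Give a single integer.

Answer: 7

Derivation:
Op 1: inc R2 by 5 -> R2=(0,0,5) value=5
Op 2: inc R0 by 1 -> R0=(1,0,0) value=1
Op 3: merge R2<->R1 -> R2=(0,0,5) R1=(0,0,5)
Op 4: merge R2<->R0 -> R2=(1,0,5) R0=(1,0,5)
Op 5: merge R2<->R1 -> R2=(1,0,5) R1=(1,0,5)
Op 6: merge R2<->R0 -> R2=(1,0,5) R0=(1,0,5)
Op 7: inc R1 by 1 -> R1=(1,1,5) value=7
Op 8: merge R2<->R0 -> R2=(1,0,5) R0=(1,0,5)
Op 9: merge R1<->R0 -> R1=(1,1,5) R0=(1,1,5)
Op 10: inc R2 by 2 -> R2=(1,0,7) value=8
Op 11: inc R0 by 3 -> R0=(4,1,5) value=10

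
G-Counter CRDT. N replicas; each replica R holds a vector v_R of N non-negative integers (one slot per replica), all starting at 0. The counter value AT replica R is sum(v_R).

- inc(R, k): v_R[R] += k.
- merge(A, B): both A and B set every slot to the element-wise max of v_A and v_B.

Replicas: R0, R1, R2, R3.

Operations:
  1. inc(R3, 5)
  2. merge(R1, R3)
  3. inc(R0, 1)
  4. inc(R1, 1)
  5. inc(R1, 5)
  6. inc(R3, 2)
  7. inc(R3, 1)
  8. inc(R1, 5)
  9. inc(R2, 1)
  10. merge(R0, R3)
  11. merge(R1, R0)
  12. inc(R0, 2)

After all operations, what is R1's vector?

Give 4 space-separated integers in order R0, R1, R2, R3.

Answer: 1 11 0 8

Derivation:
Op 1: inc R3 by 5 -> R3=(0,0,0,5) value=5
Op 2: merge R1<->R3 -> R1=(0,0,0,5) R3=(0,0,0,5)
Op 3: inc R0 by 1 -> R0=(1,0,0,0) value=1
Op 4: inc R1 by 1 -> R1=(0,1,0,5) value=6
Op 5: inc R1 by 5 -> R1=(0,6,0,5) value=11
Op 6: inc R3 by 2 -> R3=(0,0,0,7) value=7
Op 7: inc R3 by 1 -> R3=(0,0,0,8) value=8
Op 8: inc R1 by 5 -> R1=(0,11,0,5) value=16
Op 9: inc R2 by 1 -> R2=(0,0,1,0) value=1
Op 10: merge R0<->R3 -> R0=(1,0,0,8) R3=(1,0,0,8)
Op 11: merge R1<->R0 -> R1=(1,11,0,8) R0=(1,11,0,8)
Op 12: inc R0 by 2 -> R0=(3,11,0,8) value=22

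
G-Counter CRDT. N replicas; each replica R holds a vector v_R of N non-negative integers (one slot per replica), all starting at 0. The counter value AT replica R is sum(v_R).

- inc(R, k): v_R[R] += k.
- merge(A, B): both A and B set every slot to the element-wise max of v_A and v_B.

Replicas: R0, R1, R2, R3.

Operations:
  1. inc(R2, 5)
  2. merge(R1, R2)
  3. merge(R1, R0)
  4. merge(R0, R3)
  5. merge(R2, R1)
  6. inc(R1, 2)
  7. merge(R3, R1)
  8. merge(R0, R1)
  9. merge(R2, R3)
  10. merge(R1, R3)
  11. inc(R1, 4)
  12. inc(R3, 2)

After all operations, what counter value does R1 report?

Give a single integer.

Answer: 11

Derivation:
Op 1: inc R2 by 5 -> R2=(0,0,5,0) value=5
Op 2: merge R1<->R2 -> R1=(0,0,5,0) R2=(0,0,5,0)
Op 3: merge R1<->R0 -> R1=(0,0,5,0) R0=(0,0,5,0)
Op 4: merge R0<->R3 -> R0=(0,0,5,0) R3=(0,0,5,0)
Op 5: merge R2<->R1 -> R2=(0,0,5,0) R1=(0,0,5,0)
Op 6: inc R1 by 2 -> R1=(0,2,5,0) value=7
Op 7: merge R3<->R1 -> R3=(0,2,5,0) R1=(0,2,5,0)
Op 8: merge R0<->R1 -> R0=(0,2,5,0) R1=(0,2,5,0)
Op 9: merge R2<->R3 -> R2=(0,2,5,0) R3=(0,2,5,0)
Op 10: merge R1<->R3 -> R1=(0,2,5,0) R3=(0,2,5,0)
Op 11: inc R1 by 4 -> R1=(0,6,5,0) value=11
Op 12: inc R3 by 2 -> R3=(0,2,5,2) value=9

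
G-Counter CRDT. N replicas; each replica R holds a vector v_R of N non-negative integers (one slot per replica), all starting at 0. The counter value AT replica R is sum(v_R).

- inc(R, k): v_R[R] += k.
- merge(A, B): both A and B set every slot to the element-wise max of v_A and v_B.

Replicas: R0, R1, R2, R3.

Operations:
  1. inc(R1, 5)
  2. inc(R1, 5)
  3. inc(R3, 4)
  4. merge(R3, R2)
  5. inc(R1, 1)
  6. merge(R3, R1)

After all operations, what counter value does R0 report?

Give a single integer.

Op 1: inc R1 by 5 -> R1=(0,5,0,0) value=5
Op 2: inc R1 by 5 -> R1=(0,10,0,0) value=10
Op 3: inc R3 by 4 -> R3=(0,0,0,4) value=4
Op 4: merge R3<->R2 -> R3=(0,0,0,4) R2=(0,0,0,4)
Op 5: inc R1 by 1 -> R1=(0,11,0,0) value=11
Op 6: merge R3<->R1 -> R3=(0,11,0,4) R1=(0,11,0,4)

Answer: 0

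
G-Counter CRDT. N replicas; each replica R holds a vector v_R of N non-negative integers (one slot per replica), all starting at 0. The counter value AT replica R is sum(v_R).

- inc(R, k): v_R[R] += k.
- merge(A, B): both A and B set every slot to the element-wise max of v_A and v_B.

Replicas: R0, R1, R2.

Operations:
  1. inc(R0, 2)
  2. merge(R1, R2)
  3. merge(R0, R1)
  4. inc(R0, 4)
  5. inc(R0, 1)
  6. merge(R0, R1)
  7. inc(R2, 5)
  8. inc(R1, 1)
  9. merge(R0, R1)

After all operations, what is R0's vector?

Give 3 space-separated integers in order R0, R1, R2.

Op 1: inc R0 by 2 -> R0=(2,0,0) value=2
Op 2: merge R1<->R2 -> R1=(0,0,0) R2=(0,0,0)
Op 3: merge R0<->R1 -> R0=(2,0,0) R1=(2,0,0)
Op 4: inc R0 by 4 -> R0=(6,0,0) value=6
Op 5: inc R0 by 1 -> R0=(7,0,0) value=7
Op 6: merge R0<->R1 -> R0=(7,0,0) R1=(7,0,0)
Op 7: inc R2 by 5 -> R2=(0,0,5) value=5
Op 8: inc R1 by 1 -> R1=(7,1,0) value=8
Op 9: merge R0<->R1 -> R0=(7,1,0) R1=(7,1,0)

Answer: 7 1 0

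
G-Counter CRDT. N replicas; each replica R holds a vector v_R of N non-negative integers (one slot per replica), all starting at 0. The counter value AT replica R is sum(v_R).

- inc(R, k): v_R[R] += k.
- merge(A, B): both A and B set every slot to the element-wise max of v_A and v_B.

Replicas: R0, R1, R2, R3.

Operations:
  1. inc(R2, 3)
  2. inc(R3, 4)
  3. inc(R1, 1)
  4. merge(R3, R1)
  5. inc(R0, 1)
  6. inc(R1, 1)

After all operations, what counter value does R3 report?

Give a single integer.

Op 1: inc R2 by 3 -> R2=(0,0,3,0) value=3
Op 2: inc R3 by 4 -> R3=(0,0,0,4) value=4
Op 3: inc R1 by 1 -> R1=(0,1,0,0) value=1
Op 4: merge R3<->R1 -> R3=(0,1,0,4) R1=(0,1,0,4)
Op 5: inc R0 by 1 -> R0=(1,0,0,0) value=1
Op 6: inc R1 by 1 -> R1=(0,2,0,4) value=6

Answer: 5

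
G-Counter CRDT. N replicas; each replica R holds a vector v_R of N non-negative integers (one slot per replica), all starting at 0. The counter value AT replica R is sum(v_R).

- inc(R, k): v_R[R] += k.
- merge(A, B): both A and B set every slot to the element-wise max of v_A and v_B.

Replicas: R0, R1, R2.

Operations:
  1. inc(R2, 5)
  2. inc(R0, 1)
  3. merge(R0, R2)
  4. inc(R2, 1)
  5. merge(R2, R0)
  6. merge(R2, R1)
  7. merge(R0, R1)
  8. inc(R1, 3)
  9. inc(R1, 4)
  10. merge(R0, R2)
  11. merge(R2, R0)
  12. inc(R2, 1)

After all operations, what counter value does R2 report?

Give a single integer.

Answer: 8

Derivation:
Op 1: inc R2 by 5 -> R2=(0,0,5) value=5
Op 2: inc R0 by 1 -> R0=(1,0,0) value=1
Op 3: merge R0<->R2 -> R0=(1,0,5) R2=(1,0,5)
Op 4: inc R2 by 1 -> R2=(1,0,6) value=7
Op 5: merge R2<->R0 -> R2=(1,0,6) R0=(1,0,6)
Op 6: merge R2<->R1 -> R2=(1,0,6) R1=(1,0,6)
Op 7: merge R0<->R1 -> R0=(1,0,6) R1=(1,0,6)
Op 8: inc R1 by 3 -> R1=(1,3,6) value=10
Op 9: inc R1 by 4 -> R1=(1,7,6) value=14
Op 10: merge R0<->R2 -> R0=(1,0,6) R2=(1,0,6)
Op 11: merge R2<->R0 -> R2=(1,0,6) R0=(1,0,6)
Op 12: inc R2 by 1 -> R2=(1,0,7) value=8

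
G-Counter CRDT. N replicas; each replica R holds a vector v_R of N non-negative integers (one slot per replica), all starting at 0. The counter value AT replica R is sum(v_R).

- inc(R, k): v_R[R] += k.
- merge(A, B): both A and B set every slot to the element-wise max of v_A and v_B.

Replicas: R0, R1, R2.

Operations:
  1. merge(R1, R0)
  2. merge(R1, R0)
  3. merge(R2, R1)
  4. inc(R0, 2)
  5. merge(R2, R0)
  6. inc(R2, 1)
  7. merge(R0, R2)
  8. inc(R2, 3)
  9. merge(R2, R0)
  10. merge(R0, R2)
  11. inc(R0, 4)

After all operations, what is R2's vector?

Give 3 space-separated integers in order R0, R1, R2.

Op 1: merge R1<->R0 -> R1=(0,0,0) R0=(0,0,0)
Op 2: merge R1<->R0 -> R1=(0,0,0) R0=(0,0,0)
Op 3: merge R2<->R1 -> R2=(0,0,0) R1=(0,0,0)
Op 4: inc R0 by 2 -> R0=(2,0,0) value=2
Op 5: merge R2<->R0 -> R2=(2,0,0) R0=(2,0,0)
Op 6: inc R2 by 1 -> R2=(2,0,1) value=3
Op 7: merge R0<->R2 -> R0=(2,0,1) R2=(2,0,1)
Op 8: inc R2 by 3 -> R2=(2,0,4) value=6
Op 9: merge R2<->R0 -> R2=(2,0,4) R0=(2,0,4)
Op 10: merge R0<->R2 -> R0=(2,0,4) R2=(2,0,4)
Op 11: inc R0 by 4 -> R0=(6,0,4) value=10

Answer: 2 0 4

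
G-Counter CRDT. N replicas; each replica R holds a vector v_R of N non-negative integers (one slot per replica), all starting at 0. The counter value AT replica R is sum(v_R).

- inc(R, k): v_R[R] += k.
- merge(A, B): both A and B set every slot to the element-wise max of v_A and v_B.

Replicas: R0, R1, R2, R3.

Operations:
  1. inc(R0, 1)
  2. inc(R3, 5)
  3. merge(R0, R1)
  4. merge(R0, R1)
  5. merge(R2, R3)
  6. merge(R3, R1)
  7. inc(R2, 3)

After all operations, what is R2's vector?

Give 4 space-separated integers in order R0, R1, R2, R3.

Answer: 0 0 3 5

Derivation:
Op 1: inc R0 by 1 -> R0=(1,0,0,0) value=1
Op 2: inc R3 by 5 -> R3=(0,0,0,5) value=5
Op 3: merge R0<->R1 -> R0=(1,0,0,0) R1=(1,0,0,0)
Op 4: merge R0<->R1 -> R0=(1,0,0,0) R1=(1,0,0,0)
Op 5: merge R2<->R3 -> R2=(0,0,0,5) R3=(0,0,0,5)
Op 6: merge R3<->R1 -> R3=(1,0,0,5) R1=(1,0,0,5)
Op 7: inc R2 by 3 -> R2=(0,0,3,5) value=8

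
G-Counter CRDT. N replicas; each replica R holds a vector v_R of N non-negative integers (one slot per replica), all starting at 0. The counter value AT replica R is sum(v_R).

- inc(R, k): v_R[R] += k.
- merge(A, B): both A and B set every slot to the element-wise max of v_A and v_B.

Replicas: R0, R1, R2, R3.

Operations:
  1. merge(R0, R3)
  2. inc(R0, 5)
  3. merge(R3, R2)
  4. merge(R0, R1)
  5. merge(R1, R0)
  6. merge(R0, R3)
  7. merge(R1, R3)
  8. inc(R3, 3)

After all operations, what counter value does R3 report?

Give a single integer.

Op 1: merge R0<->R3 -> R0=(0,0,0,0) R3=(0,0,0,0)
Op 2: inc R0 by 5 -> R0=(5,0,0,0) value=5
Op 3: merge R3<->R2 -> R3=(0,0,0,0) R2=(0,0,0,0)
Op 4: merge R0<->R1 -> R0=(5,0,0,0) R1=(5,0,0,0)
Op 5: merge R1<->R0 -> R1=(5,0,0,0) R0=(5,0,0,0)
Op 6: merge R0<->R3 -> R0=(5,0,0,0) R3=(5,0,0,0)
Op 7: merge R1<->R3 -> R1=(5,0,0,0) R3=(5,0,0,0)
Op 8: inc R3 by 3 -> R3=(5,0,0,3) value=8

Answer: 8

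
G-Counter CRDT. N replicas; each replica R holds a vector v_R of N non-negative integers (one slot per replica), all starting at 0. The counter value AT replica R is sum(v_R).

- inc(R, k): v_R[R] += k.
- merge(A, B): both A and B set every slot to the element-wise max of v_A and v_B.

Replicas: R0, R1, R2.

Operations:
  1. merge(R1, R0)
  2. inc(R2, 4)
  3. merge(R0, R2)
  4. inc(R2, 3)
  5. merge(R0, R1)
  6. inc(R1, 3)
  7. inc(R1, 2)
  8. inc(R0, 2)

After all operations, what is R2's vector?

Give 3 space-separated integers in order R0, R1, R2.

Op 1: merge R1<->R0 -> R1=(0,0,0) R0=(0,0,0)
Op 2: inc R2 by 4 -> R2=(0,0,4) value=4
Op 3: merge R0<->R2 -> R0=(0,0,4) R2=(0,0,4)
Op 4: inc R2 by 3 -> R2=(0,0,7) value=7
Op 5: merge R0<->R1 -> R0=(0,0,4) R1=(0,0,4)
Op 6: inc R1 by 3 -> R1=(0,3,4) value=7
Op 7: inc R1 by 2 -> R1=(0,5,4) value=9
Op 8: inc R0 by 2 -> R0=(2,0,4) value=6

Answer: 0 0 7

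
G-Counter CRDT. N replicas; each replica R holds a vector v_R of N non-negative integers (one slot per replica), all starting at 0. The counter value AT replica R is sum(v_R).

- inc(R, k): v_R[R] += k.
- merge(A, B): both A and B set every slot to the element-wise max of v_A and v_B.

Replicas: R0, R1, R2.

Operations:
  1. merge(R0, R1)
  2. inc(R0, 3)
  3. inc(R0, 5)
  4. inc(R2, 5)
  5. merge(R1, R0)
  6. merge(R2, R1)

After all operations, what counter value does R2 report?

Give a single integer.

Op 1: merge R0<->R1 -> R0=(0,0,0) R1=(0,0,0)
Op 2: inc R0 by 3 -> R0=(3,0,0) value=3
Op 3: inc R0 by 5 -> R0=(8,0,0) value=8
Op 4: inc R2 by 5 -> R2=(0,0,5) value=5
Op 5: merge R1<->R0 -> R1=(8,0,0) R0=(8,0,0)
Op 6: merge R2<->R1 -> R2=(8,0,5) R1=(8,0,5)

Answer: 13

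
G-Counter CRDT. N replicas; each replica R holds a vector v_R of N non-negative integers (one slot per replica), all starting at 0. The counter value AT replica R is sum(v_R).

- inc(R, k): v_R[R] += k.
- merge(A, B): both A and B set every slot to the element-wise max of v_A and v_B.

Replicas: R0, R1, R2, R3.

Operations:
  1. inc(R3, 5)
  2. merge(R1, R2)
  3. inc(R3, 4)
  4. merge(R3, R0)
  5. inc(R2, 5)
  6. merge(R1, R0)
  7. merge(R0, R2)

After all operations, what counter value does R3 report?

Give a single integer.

Answer: 9

Derivation:
Op 1: inc R3 by 5 -> R3=(0,0,0,5) value=5
Op 2: merge R1<->R2 -> R1=(0,0,0,0) R2=(0,0,0,0)
Op 3: inc R3 by 4 -> R3=(0,0,0,9) value=9
Op 4: merge R3<->R0 -> R3=(0,0,0,9) R0=(0,0,0,9)
Op 5: inc R2 by 5 -> R2=(0,0,5,0) value=5
Op 6: merge R1<->R0 -> R1=(0,0,0,9) R0=(0,0,0,9)
Op 7: merge R0<->R2 -> R0=(0,0,5,9) R2=(0,0,5,9)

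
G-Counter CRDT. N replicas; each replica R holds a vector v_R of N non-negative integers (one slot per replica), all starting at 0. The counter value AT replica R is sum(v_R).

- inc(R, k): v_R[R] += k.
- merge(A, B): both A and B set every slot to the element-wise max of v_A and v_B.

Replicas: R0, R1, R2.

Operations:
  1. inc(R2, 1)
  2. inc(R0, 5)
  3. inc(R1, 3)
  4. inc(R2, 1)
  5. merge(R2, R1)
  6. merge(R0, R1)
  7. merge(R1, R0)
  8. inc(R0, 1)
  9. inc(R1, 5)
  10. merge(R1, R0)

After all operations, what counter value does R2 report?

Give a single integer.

Answer: 5

Derivation:
Op 1: inc R2 by 1 -> R2=(0,0,1) value=1
Op 2: inc R0 by 5 -> R0=(5,0,0) value=5
Op 3: inc R1 by 3 -> R1=(0,3,0) value=3
Op 4: inc R2 by 1 -> R2=(0,0,2) value=2
Op 5: merge R2<->R1 -> R2=(0,3,2) R1=(0,3,2)
Op 6: merge R0<->R1 -> R0=(5,3,2) R1=(5,3,2)
Op 7: merge R1<->R0 -> R1=(5,3,2) R0=(5,3,2)
Op 8: inc R0 by 1 -> R0=(6,3,2) value=11
Op 9: inc R1 by 5 -> R1=(5,8,2) value=15
Op 10: merge R1<->R0 -> R1=(6,8,2) R0=(6,8,2)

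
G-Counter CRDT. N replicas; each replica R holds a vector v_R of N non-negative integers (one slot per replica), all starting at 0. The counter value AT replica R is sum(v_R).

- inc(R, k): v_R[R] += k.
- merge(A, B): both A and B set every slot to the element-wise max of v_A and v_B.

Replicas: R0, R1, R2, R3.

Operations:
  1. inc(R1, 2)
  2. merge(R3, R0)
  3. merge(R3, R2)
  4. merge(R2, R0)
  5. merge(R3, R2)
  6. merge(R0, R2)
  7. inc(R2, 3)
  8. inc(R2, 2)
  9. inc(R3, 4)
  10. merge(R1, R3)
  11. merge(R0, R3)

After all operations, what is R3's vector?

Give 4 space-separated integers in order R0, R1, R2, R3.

Answer: 0 2 0 4

Derivation:
Op 1: inc R1 by 2 -> R1=(0,2,0,0) value=2
Op 2: merge R3<->R0 -> R3=(0,0,0,0) R0=(0,0,0,0)
Op 3: merge R3<->R2 -> R3=(0,0,0,0) R2=(0,0,0,0)
Op 4: merge R2<->R0 -> R2=(0,0,0,0) R0=(0,0,0,0)
Op 5: merge R3<->R2 -> R3=(0,0,0,0) R2=(0,0,0,0)
Op 6: merge R0<->R2 -> R0=(0,0,0,0) R2=(0,0,0,0)
Op 7: inc R2 by 3 -> R2=(0,0,3,0) value=3
Op 8: inc R2 by 2 -> R2=(0,0,5,0) value=5
Op 9: inc R3 by 4 -> R3=(0,0,0,4) value=4
Op 10: merge R1<->R3 -> R1=(0,2,0,4) R3=(0,2,0,4)
Op 11: merge R0<->R3 -> R0=(0,2,0,4) R3=(0,2,0,4)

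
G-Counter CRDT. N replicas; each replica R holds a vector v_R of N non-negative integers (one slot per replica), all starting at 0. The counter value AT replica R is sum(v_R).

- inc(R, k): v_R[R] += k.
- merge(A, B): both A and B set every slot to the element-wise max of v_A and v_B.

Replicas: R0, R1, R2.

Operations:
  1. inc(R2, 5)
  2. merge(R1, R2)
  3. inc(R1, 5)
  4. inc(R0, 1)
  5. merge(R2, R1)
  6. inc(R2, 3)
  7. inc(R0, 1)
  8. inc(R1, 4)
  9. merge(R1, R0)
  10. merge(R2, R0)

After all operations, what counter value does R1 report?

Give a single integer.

Op 1: inc R2 by 5 -> R2=(0,0,5) value=5
Op 2: merge R1<->R2 -> R1=(0,0,5) R2=(0,0,5)
Op 3: inc R1 by 5 -> R1=(0,5,5) value=10
Op 4: inc R0 by 1 -> R0=(1,0,0) value=1
Op 5: merge R2<->R1 -> R2=(0,5,5) R1=(0,5,5)
Op 6: inc R2 by 3 -> R2=(0,5,8) value=13
Op 7: inc R0 by 1 -> R0=(2,0,0) value=2
Op 8: inc R1 by 4 -> R1=(0,9,5) value=14
Op 9: merge R1<->R0 -> R1=(2,9,5) R0=(2,9,5)
Op 10: merge R2<->R0 -> R2=(2,9,8) R0=(2,9,8)

Answer: 16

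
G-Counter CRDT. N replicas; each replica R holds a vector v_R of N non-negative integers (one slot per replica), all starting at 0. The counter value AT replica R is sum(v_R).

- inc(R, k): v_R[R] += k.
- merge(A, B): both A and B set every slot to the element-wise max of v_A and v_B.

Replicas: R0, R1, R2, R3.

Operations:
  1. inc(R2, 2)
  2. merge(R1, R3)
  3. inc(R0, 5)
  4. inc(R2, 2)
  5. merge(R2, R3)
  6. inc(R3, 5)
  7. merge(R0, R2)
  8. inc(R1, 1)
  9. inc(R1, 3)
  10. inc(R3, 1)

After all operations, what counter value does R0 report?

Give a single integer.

Answer: 9

Derivation:
Op 1: inc R2 by 2 -> R2=(0,0,2,0) value=2
Op 2: merge R1<->R3 -> R1=(0,0,0,0) R3=(0,0,0,0)
Op 3: inc R0 by 5 -> R0=(5,0,0,0) value=5
Op 4: inc R2 by 2 -> R2=(0,0,4,0) value=4
Op 5: merge R2<->R3 -> R2=(0,0,4,0) R3=(0,0,4,0)
Op 6: inc R3 by 5 -> R3=(0,0,4,5) value=9
Op 7: merge R0<->R2 -> R0=(5,0,4,0) R2=(5,0,4,0)
Op 8: inc R1 by 1 -> R1=(0,1,0,0) value=1
Op 9: inc R1 by 3 -> R1=(0,4,0,0) value=4
Op 10: inc R3 by 1 -> R3=(0,0,4,6) value=10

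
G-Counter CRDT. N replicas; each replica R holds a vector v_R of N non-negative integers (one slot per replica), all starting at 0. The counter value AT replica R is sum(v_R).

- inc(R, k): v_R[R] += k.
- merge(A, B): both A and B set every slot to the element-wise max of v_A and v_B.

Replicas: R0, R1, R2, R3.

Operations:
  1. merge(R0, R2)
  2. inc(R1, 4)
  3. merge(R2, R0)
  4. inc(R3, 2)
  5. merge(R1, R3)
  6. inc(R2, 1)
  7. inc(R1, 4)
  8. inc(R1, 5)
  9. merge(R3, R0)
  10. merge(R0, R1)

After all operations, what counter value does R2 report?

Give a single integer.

Op 1: merge R0<->R2 -> R0=(0,0,0,0) R2=(0,0,0,0)
Op 2: inc R1 by 4 -> R1=(0,4,0,0) value=4
Op 3: merge R2<->R0 -> R2=(0,0,0,0) R0=(0,0,0,0)
Op 4: inc R3 by 2 -> R3=(0,0,0,2) value=2
Op 5: merge R1<->R3 -> R1=(0,4,0,2) R3=(0,4,0,2)
Op 6: inc R2 by 1 -> R2=(0,0,1,0) value=1
Op 7: inc R1 by 4 -> R1=(0,8,0,2) value=10
Op 8: inc R1 by 5 -> R1=(0,13,0,2) value=15
Op 9: merge R3<->R0 -> R3=(0,4,0,2) R0=(0,4,0,2)
Op 10: merge R0<->R1 -> R0=(0,13,0,2) R1=(0,13,0,2)

Answer: 1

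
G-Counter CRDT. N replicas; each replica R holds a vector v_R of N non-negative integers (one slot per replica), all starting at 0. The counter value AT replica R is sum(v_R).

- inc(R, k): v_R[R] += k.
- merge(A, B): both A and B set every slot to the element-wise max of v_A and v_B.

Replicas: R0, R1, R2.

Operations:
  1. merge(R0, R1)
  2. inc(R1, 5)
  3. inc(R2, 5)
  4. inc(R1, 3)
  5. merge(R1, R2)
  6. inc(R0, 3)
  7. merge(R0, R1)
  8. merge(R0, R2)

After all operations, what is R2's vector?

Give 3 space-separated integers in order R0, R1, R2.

Answer: 3 8 5

Derivation:
Op 1: merge R0<->R1 -> R0=(0,0,0) R1=(0,0,0)
Op 2: inc R1 by 5 -> R1=(0,5,0) value=5
Op 3: inc R2 by 5 -> R2=(0,0,5) value=5
Op 4: inc R1 by 3 -> R1=(0,8,0) value=8
Op 5: merge R1<->R2 -> R1=(0,8,5) R2=(0,8,5)
Op 6: inc R0 by 3 -> R0=(3,0,0) value=3
Op 7: merge R0<->R1 -> R0=(3,8,5) R1=(3,8,5)
Op 8: merge R0<->R2 -> R0=(3,8,5) R2=(3,8,5)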